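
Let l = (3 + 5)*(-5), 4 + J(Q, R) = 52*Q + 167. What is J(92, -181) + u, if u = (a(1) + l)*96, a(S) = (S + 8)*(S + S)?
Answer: 2835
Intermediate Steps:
J(Q, R) = 163 + 52*Q (J(Q, R) = -4 + (52*Q + 167) = -4 + (167 + 52*Q) = 163 + 52*Q)
l = -40 (l = 8*(-5) = -40)
a(S) = 2*S*(8 + S) (a(S) = (8 + S)*(2*S) = 2*S*(8 + S))
u = -2112 (u = (2*1*(8 + 1) - 40)*96 = (2*1*9 - 40)*96 = (18 - 40)*96 = -22*96 = -2112)
J(92, -181) + u = (163 + 52*92) - 2112 = (163 + 4784) - 2112 = 4947 - 2112 = 2835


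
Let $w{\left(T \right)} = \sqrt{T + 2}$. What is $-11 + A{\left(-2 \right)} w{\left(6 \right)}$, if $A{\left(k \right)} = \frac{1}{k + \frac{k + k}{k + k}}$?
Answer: $-11 - 2 \sqrt{2} \approx -13.828$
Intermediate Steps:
$w{\left(T \right)} = \sqrt{2 + T}$
$A{\left(k \right)} = \frac{1}{1 + k}$ ($A{\left(k \right)} = \frac{1}{k + \frac{2 k}{2 k}} = \frac{1}{k + 2 k \frac{1}{2 k}} = \frac{1}{k + 1} = \frac{1}{1 + k}$)
$-11 + A{\left(-2 \right)} w{\left(6 \right)} = -11 + \frac{\sqrt{2 + 6}}{1 - 2} = -11 + \frac{\sqrt{8}}{-1} = -11 - 2 \sqrt{2}$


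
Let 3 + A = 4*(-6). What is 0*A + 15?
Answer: 15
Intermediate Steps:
A = -27 (A = -3 + 4*(-6) = -3 - 24 = -27)
0*A + 15 = 0*(-27) + 15 = 0 + 15 = 15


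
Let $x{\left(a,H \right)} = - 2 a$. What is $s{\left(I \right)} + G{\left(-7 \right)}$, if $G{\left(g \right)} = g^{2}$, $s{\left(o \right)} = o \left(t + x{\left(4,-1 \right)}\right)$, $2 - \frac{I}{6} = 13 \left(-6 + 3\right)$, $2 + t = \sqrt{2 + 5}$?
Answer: $-2411 + 246 \sqrt{7} \approx -1760.1$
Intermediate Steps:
$t = -2 + \sqrt{7}$ ($t = -2 + \sqrt{2 + 5} = -2 + \sqrt{7} \approx 0.64575$)
$I = 246$ ($I = 12 - 6 \cdot 13 \left(-6 + 3\right) = 12 - 6 \cdot 13 \left(-3\right) = 12 - -234 = 12 + 234 = 246$)
$s{\left(o \right)} = o \left(-10 + \sqrt{7}\right)$ ($s{\left(o \right)} = o \left(\left(-2 + \sqrt{7}\right) - 8\right) = o \left(-10 + \sqrt{7}\right)$)
$s{\left(I \right)} + G{\left(-7 \right)} = 246 \left(-10 + \sqrt{7}\right) + \left(-7\right)^{2} = \left(-2460 + 246 \sqrt{7}\right) + 49 = -2411 + 246 \sqrt{7}$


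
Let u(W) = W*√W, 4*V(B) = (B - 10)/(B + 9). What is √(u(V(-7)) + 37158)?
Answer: √(2378112 - 34*I*√34)/8 ≈ 192.76 - 0.0080349*I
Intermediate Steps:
V(B) = (-10 + B)/(4*(9 + B)) (V(B) = ((B - 10)/(B + 9))/4 = ((-10 + B)/(9 + B))/4 = (-10 + B)/(4*(9 + B)))
u(W) = W^(3/2)
√(u(V(-7)) + 37158) = √(((-10 - 7)/(4*(9 - 7)))^(3/2) + 37158) = √(((¼)*(-17)/2)^(3/2) + 37158) = √(((¼)*(½)*(-17))^(3/2) + 37158) = √((-17/8)^(3/2) + 37158) = √(-17*I*√34/32 + 37158) = √(37158 - 17*I*√34/32)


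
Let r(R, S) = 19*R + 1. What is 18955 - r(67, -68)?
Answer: 17681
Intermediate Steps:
r(R, S) = 1 + 19*R
18955 - r(67, -68) = 18955 - (1 + 19*67) = 18955 - (1 + 1273) = 18955 - 1*1274 = 18955 - 1274 = 17681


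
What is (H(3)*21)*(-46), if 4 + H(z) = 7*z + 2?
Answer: -18354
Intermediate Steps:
H(z) = -2 + 7*z (H(z) = -4 + (7*z + 2) = -4 + (2 + 7*z) = -2 + 7*z)
(H(3)*21)*(-46) = ((-2 + 7*3)*21)*(-46) = ((-2 + 21)*21)*(-46) = (19*21)*(-46) = 399*(-46) = -18354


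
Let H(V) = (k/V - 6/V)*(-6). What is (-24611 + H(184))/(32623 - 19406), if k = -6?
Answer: -566044/303991 ≈ -1.8620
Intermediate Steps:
H(V) = 72/V (H(V) = (-6/V - 6/V)*(-6) = -12/V*(-6) = 72/V)
(-24611 + H(184))/(32623 - 19406) = (-24611 + 72/184)/(32623 - 19406) = (-24611 + 72*(1/184))/13217 = (-24611 + 9/23)*(1/13217) = -566044/23*1/13217 = -566044/303991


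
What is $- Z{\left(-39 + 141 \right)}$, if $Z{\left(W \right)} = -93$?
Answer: $93$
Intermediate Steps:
$- Z{\left(-39 + 141 \right)} = \left(-1\right) \left(-93\right) = 93$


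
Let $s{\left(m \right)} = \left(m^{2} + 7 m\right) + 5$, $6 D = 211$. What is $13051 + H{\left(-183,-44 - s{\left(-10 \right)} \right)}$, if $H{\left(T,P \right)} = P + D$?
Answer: $\frac{78043}{6} \approx 13007.0$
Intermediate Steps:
$D = \frac{211}{6}$ ($D = \frac{1}{6} \cdot 211 = \frac{211}{6} \approx 35.167$)
$s{\left(m \right)} = 5 + m^{2} + 7 m$
$H{\left(T,P \right)} = \frac{211}{6} + P$ ($H{\left(T,P \right)} = P + \frac{211}{6} = \frac{211}{6} + P$)
$13051 + H{\left(-183,-44 - s{\left(-10 \right)} \right)} = 13051 + \left(\frac{211}{6} - \left(149 - 70\right)\right) = 13051 + \left(\frac{211}{6} - 79\right) = 13051 - \frac{263}{6} = \frac{78043}{6}$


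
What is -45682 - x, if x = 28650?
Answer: -74332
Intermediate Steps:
-45682 - x = -45682 - 1*28650 = -45682 - 28650 = -74332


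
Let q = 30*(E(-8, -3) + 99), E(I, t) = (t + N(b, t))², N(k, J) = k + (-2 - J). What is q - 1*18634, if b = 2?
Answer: -15664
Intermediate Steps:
N(k, J) = -2 + k - J
E(I, t) = 0 (E(I, t) = (t + (-2 + 2 - t))² = (t - t)² = 0² = 0)
q = 2970 (q = 30*(0 + 99) = 30*99 = 2970)
q - 1*18634 = 2970 - 1*18634 = 2970 - 18634 = -15664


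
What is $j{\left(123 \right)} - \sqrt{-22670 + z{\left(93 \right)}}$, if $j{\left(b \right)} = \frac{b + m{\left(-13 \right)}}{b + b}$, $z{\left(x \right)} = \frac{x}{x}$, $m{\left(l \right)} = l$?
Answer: $\frac{55}{123} - i \sqrt{22669} \approx 0.44715 - 150.56 i$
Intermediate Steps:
$z{\left(x \right)} = 1$
$j{\left(b \right)} = \frac{-13 + b}{2 b}$ ($j{\left(b \right)} = \frac{b - 13}{b + b} = \frac{-13 + b}{2 b}$)
$j{\left(123 \right)} - \sqrt{-22670 + z{\left(93 \right)}} = \frac{-13 + 123}{2 \cdot 123} - \sqrt{-22670 + 1} = \frac{1}{2} \cdot \frac{1}{123} \cdot 110 - \sqrt{-22669} = \frac{55}{123} - i \sqrt{22669}$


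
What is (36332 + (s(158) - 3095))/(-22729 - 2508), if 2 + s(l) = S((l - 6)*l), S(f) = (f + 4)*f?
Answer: -576897555/25237 ≈ -22859.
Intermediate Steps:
S(f) = f*(4 + f) (S(f) = (4 + f)*f = f*(4 + f))
s(l) = -2 + l*(-6 + l)*(4 + l*(-6 + l)) (s(l) = -2 + ((l - 6)*l)*(4 + (l - 6)*l) = -2 + ((-6 + l)*l)*(4 + (-6 + l)*l) = -2 + (l*(-6 + l))*(4 + l*(-6 + l)) = -2 + l*(-6 + l)*(4 + l*(-6 + l)))
(36332 + (s(158) - 3095))/(-22729 - 2508) = (36332 + ((-2 + 158*(-6 + 158)*(4 + 158*(-6 + 158))) - 3095))/(-22729 - 2508) = (36332 + ((-2 + 158*152*(4 + 158*152)) - 3095))/(-25237) = (36332 + ((-2 + 158*152*(4 + 24016)) - 3095))*(-1/25237) = (36332 + ((-2 + 158*152*24020) - 3095))*(-1/25237) = (36332 + ((-2 + 576864320) - 3095))*(-1/25237) = (36332 + (576864318 - 3095))*(-1/25237) = (36332 + 576861223)*(-1/25237) = 576897555*(-1/25237) = -576897555/25237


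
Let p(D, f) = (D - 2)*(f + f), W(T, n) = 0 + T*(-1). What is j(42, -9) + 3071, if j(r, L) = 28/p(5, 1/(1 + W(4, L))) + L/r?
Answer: 42795/14 ≈ 3056.8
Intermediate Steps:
W(T, n) = -T (W(T, n) = 0 - T = -T)
p(D, f) = 2*f*(-2 + D) (p(D, f) = (-2 + D)*(2*f) = 2*f*(-2 + D))
j(r, L) = -14 + L/r (j(r, L) = 28/((2*(-2 + 5)/(1 - 1*4))) + L/r = 28/((2*3/(1 - 4))) + L/r = 28/((2*3/(-3))) + L/r = 28/((2*(-⅓)*3)) + L/r = 28/(-2) + L/r = 28*(-½) + L/r = -14 + L/r)
j(42, -9) + 3071 = (-14 - 9/42) + 3071 = (-14 - 9*1/42) + 3071 = (-14 - 3/14) + 3071 = -199/14 + 3071 = 42795/14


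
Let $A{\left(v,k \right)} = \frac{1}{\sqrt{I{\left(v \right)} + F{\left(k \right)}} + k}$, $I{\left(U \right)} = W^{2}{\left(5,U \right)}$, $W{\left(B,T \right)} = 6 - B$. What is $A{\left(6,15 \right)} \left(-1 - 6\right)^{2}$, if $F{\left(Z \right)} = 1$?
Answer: $\frac{735}{223} - \frac{49 \sqrt{2}}{223} \approx 2.9852$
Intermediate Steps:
$I{\left(U \right)} = 1$ ($I{\left(U \right)} = \left(6 - 5\right)^{2} = 1^{2} = 1$)
$A{\left(v,k \right)} = \frac{1}{k + \sqrt{2}}$ ($A{\left(v,k \right)} = \frac{1}{\sqrt{1 + 1} + k} = \frac{1}{\sqrt{2} + k} = \frac{1}{k + \sqrt{2}}$)
$A{\left(6,15 \right)} \left(-1 - 6\right)^{2} = \frac{\left(-1 - 6\right)^{2}}{15 + \sqrt{2}} = \frac{\left(-7\right)^{2}}{15 + \sqrt{2}} = \frac{1}{15 + \sqrt{2}} \cdot 49 = \frac{49}{15 + \sqrt{2}}$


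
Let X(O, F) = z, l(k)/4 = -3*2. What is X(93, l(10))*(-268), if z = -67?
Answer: 17956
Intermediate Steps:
l(k) = -24 (l(k) = 4*(-3*2) = 4*(-6) = -24)
X(O, F) = -67
X(93, l(10))*(-268) = -67*(-268) = 17956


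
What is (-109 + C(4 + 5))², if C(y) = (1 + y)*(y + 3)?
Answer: 121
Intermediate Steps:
C(y) = (1 + y)*(3 + y)
(-109 + C(4 + 5))² = (-109 + (3 + (4 + 5)² + 4*(4 + 5)))² = (-109 + (3 + 9² + 4*9))² = (-109 + (3 + 81 + 36))² = (-109 + 120)² = 11² = 121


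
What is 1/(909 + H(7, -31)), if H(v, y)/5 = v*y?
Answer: -1/176 ≈ -0.0056818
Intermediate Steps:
H(v, y) = 5*v*y (H(v, y) = 5*(v*y) = 5*v*y)
1/(909 + H(7, -31)) = 1/(909 + 5*7*(-31)) = 1/(909 - 1085) = 1/(-176) = -1/176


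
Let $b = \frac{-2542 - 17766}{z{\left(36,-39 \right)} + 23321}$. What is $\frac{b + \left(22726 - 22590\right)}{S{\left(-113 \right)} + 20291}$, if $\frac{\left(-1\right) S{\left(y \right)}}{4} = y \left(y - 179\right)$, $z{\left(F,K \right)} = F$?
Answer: $- \frac{3156244}{2608813401} \approx -0.0012098$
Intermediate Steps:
$S{\left(y \right)} = - 4 y \left(-179 + y\right)$ ($S{\left(y \right)} = - 4 y \left(y - 179\right) = - 4 y \left(-179 + y\right)$)
$b = - \frac{20308}{23357}$ ($b = \frac{-2542 - 17766}{36 + 23321} = - \frac{20308}{23357} \approx -0.86946$)
$\frac{b + \left(22726 - 22590\right)}{S{\left(-113 \right)} + 20291} = \frac{- \frac{20308}{23357} + \left(22726 - 22590\right)}{4 \left(-113\right) \left(179 - -113\right) + 20291} = \frac{- \frac{20308}{23357} + 136}{4 \left(-113\right) \left(179 + 113\right) + 20291} = \frac{3156244}{23357 \left(4 \left(-113\right) 292 + 20291\right)} = \frac{3156244}{23357 \left(-131984 + 20291\right)} = \frac{3156244}{23357 \left(-111693\right)} = \frac{3156244}{23357} \left(- \frac{1}{111693}\right) = - \frac{3156244}{2608813401}$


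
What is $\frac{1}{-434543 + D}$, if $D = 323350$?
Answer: $- \frac{1}{111193} \approx -8.9934 \cdot 10^{-6}$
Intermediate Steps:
$\frac{1}{-434543 + D} = \frac{1}{-434543 + 323350} = \frac{1}{-111193} = - \frac{1}{111193}$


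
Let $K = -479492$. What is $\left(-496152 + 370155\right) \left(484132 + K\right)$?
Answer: $-584626080$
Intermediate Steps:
$\left(-496152 + 370155\right) \left(484132 + K\right) = \left(-496152 + 370155\right) \left(484132 - 479492\right) = \left(-125997\right) 4640 = -584626080$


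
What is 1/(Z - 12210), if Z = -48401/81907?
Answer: -81907/1000132871 ≈ -8.1896e-5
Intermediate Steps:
Z = -48401/81907 (Z = -48401*1/81907 = -48401/81907 ≈ -0.59093)
1/(Z - 12210) = 1/(-48401/81907 - 12210) = 1/(-1000132871/81907) = -81907/1000132871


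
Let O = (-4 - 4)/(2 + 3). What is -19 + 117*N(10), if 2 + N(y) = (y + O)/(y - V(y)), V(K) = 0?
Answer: -3868/25 ≈ -154.72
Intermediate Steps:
O = -8/5 ≈ -1.6000
N(y) = -2 + (-8/5 + y)/y (N(y) = -2 + (y - 8/5)/(y - 1*0) = -2 + (-8/5 + y)/(y + 0) = -2 + (-8/5 + y)/y)
-19 + 117*N(10) = -19 + 117*((-8/5 - 1*10)/10) = -19 + 117*((-8/5 - 10)/10) = -19 + 117*((⅒)*(-58/5)) = -19 + 117*(-29/25) = -19 - 3393/25 = -3868/25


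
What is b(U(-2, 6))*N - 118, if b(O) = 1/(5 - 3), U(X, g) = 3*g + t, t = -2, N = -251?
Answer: -487/2 ≈ -243.50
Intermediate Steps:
U(X, g) = -2 + 3*g (U(X, g) = 3*g - 2 = -2 + 3*g)
b(O) = ½ (b(O) = 1/2 = ½)
b(U(-2, 6))*N - 118 = (½)*(-251) - 118 = -251/2 - 118 = -487/2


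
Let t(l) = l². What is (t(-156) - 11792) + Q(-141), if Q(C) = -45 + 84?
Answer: 12583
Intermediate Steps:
Q(C) = 39
(t(-156) - 11792) + Q(-141) = ((-156)² - 11792) + 39 = (24336 - 11792) + 39 = 12544 + 39 = 12583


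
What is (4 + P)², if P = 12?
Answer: 256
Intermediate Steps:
(4 + P)² = (4 + 12)² = 16² = 256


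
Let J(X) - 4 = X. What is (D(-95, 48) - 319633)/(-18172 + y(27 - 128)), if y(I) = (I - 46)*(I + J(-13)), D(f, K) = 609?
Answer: 159512/1001 ≈ 159.35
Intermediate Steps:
J(X) = 4 + X
y(I) = (-46 + I)*(-9 + I) (y(I) = (I - 46)*(I + (4 - 13)) = (-46 + I)*(I - 9) = (-46 + I)*(-9 + I))
(D(-95, 48) - 319633)/(-18172 + y(27 - 128)) = (609 - 319633)/(-18172 + (414 + (27 - 128)² - 55*(27 - 128))) = -319024/(-18172 + (414 + (-101)² - 55*(-101))) = -319024/(-18172 + (414 + 10201 + 5555)) = -319024/(-18172 + 16170) = -319024/(-2002) = -319024*(-1/2002) = 159512/1001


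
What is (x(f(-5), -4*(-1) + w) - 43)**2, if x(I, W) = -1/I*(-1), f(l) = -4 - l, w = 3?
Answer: 1764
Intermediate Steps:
x(I, W) = 1/I
(x(f(-5), -4*(-1) + w) - 43)**2 = (1/(-4 - 1*(-5)) - 43)**2 = (1/(-4 + 5) - 43)**2 = (1/1 - 43)**2 = (1 - 43)**2 = (-42)**2 = 1764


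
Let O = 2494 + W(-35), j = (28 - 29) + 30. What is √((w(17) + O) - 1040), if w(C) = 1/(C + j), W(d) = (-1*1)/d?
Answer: √3769043810/1610 ≈ 38.132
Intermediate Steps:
j = 29 (j = -1 + 30 = 29)
W(d) = -1/d
w(C) = 1/(29 + C) (w(C) = 1/(C + 29) = 1/(29 + C))
O = 87291/35 (O = 2494 - 1/(-35) = 2494 - 1*(-1/35) = 2494 + 1/35 = 87291/35 ≈ 2494.0)
√((w(17) + O) - 1040) = √((1/(29 + 17) + 87291/35) - 1040) = √((1/46 + 87291/35) - 1040) = √(4015421/1610 - 1040) = √(2341021/1610) = √3769043810/1610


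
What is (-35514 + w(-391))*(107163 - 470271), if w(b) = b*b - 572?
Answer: -42409198860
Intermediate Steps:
w(b) = -572 + b**2 (w(b) = b**2 - 572 = -572 + b**2)
(-35514 + w(-391))*(107163 - 470271) = (-35514 + (-572 + (-391)**2))*(107163 - 470271) = (-35514 + (-572 + 152881))*(-363108) = (-35514 + 152309)*(-363108) = 116795*(-363108) = -42409198860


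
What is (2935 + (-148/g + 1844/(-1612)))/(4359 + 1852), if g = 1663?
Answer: 1966178428/4162543879 ≈ 0.47235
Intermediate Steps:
(2935 + (-148/g + 1844/(-1612)))/(4359 + 1852) = (2935 + (-148/1663 + 1844/(-1612)))/(4359 + 1852) = (2935 + (-148*1/1663 + 1844*(-1/1612)))/6211 = (2935 + (-148/1663 - 461/403))*(1/6211) = (2935 - 826287/670189)*(1/6211) = (1966178428/670189)*(1/6211) = 1966178428/4162543879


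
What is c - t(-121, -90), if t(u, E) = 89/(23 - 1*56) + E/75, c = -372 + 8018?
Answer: 1262233/165 ≈ 7649.9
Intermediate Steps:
c = 7646
t(u, E) = -89/33 + E/75 (t(u, E) = 89/(23 - 56) + E*(1/75) = 89/(-33) + E/75 = 89*(-1/33) + E/75 = -89/33 + E/75)
c - t(-121, -90) = 7646 - (-89/33 + (1/75)*(-90)) = 7646 - (-89/33 - 6/5) = 7646 - 1*(-643/165) = 7646 + 643/165 = 1262233/165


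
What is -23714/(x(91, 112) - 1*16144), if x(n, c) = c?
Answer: 71/48 ≈ 1.4792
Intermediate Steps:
-23714/(x(91, 112) - 1*16144) = -23714/(112 - 1*16144) = -23714/(112 - 16144) = -23714/(-16032) = -23714*(-1/16032) = 71/48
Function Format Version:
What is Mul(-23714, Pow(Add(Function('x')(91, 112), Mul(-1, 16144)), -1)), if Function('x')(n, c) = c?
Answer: Rational(71, 48) ≈ 1.4792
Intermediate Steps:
Mul(-23714, Pow(Add(Function('x')(91, 112), Mul(-1, 16144)), -1)) = Mul(-23714, Pow(Add(112, Mul(-1, 16144)), -1)) = Mul(-23714, Pow(Add(112, -16144), -1)) = Mul(-23714, Pow(-16032, -1)) = Mul(-23714, Rational(-1, 16032)) = Rational(71, 48)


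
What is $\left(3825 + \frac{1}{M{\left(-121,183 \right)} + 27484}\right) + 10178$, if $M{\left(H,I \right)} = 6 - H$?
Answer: $\frac{386636834}{27611} \approx 14003.0$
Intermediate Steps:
$\left(3825 + \frac{1}{M{\left(-121,183 \right)} + 27484}\right) + 10178 = \left(3825 + \frac{1}{\left(6 - -121\right) + 27484}\right) + 10178 = \left(3825 + \frac{1}{\left(6 + 121\right) + 27484}\right) + 10178 = \left(3825 + \frac{1}{127 + 27484}\right) + 10178 = \left(3825 + \frac{1}{27611}\right) + 10178 = \frac{105612076}{27611} + 10178 = \frac{386636834}{27611}$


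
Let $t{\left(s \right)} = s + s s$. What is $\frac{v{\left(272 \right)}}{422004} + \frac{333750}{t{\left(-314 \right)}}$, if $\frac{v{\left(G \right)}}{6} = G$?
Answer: $\frac{5875176301}{1728141547} \approx 3.3997$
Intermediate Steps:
$t{\left(s \right)} = s + s^{2}$
$v{\left(G \right)} = 6 G$
$\frac{v{\left(272 \right)}}{422004} + \frac{333750}{t{\left(-314 \right)}} = \frac{6 \cdot 272}{422004} + \frac{333750}{\left(-314\right) \left(1 - 314\right)} = 1632 \cdot \frac{1}{422004} + \frac{333750}{\left(-314\right) \left(-313\right)} = \frac{136}{35167} + \frac{333750}{98282} = \frac{136}{35167} + 333750 \cdot \frac{1}{98282} = \frac{136}{35167} + \frac{166875}{49141} = \frac{5875176301}{1728141547}$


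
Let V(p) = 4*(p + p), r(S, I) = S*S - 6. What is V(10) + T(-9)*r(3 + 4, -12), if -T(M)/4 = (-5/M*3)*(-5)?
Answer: 4540/3 ≈ 1513.3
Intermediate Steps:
r(S, I) = -6 + S**2 (r(S, I) = S**2 - 6 = -6 + S**2)
V(p) = 8*p (V(p) = 4*(2*p) = 8*p)
T(M) = -300/M (T(M) = -4*-5/M*3*(-5) = -4*(-15/M)*(-5) = -300/M)
V(10) + T(-9)*r(3 + 4, -12) = 8*10 + (-300/(-9))*(-6 + (3 + 4)**2) = 80 + (-300*(-1/9))*(-6 + 7**2) = 80 + 100*(-6 + 49)/3 = 80 + (100/3)*43 = 80 + 4300/3 = 4540/3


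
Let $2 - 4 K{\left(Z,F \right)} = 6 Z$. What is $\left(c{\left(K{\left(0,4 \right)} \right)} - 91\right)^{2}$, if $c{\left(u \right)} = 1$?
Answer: $8100$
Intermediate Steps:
$K{\left(Z,F \right)} = \frac{1}{2} - \frac{3 Z}{2}$ ($K{\left(Z,F \right)} = \frac{1}{2} - \frac{6 Z}{4} = \frac{1}{2} - \frac{3 Z}{2}$)
$\left(c{\left(K{\left(0,4 \right)} \right)} - 91\right)^{2} = \left(1 - 91\right)^{2} = \left(-90\right)^{2} = 8100$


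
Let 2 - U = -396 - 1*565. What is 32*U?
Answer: 30816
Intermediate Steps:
U = 963 (U = 2 - (-396 - 1*565) = 2 - (-396 - 565) = 2 - 1*(-961) = 2 + 961 = 963)
32*U = 32*963 = 30816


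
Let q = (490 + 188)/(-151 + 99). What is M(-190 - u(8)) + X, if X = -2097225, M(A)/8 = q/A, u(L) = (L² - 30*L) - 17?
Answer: -27264377/13 ≈ -2.0973e+6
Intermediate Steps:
q = -339/26 (q = 678/(-52) = 678*(-1/52) = -339/26 ≈ -13.038)
u(L) = -17 + L² - 30*L
M(A) = -1356/(13*A) (M(A) = 8*(-339/(26*A)) = -1356/(13*A))
M(-190 - u(8)) + X = -1356/(13*(-190 - (-17 + 8² - 30*8))) - 2097225 = -1356/(13*(-190 - (-17 + 64 - 240))) - 2097225 = -1356/(13*(-190 - 1*(-193))) - 2097225 = -1356/(13*(-190 + 193)) - 2097225 = -1356/13/3 - 2097225 = -1356/13*⅓ - 2097225 = -452/13 - 2097225 = -27264377/13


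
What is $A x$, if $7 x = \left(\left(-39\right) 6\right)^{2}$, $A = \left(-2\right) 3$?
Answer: $- \frac{328536}{7} \approx -46934.0$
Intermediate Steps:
$A = -6$
$x = \frac{54756}{7}$ ($x = \frac{\left(\left(-39\right) 6\right)^{2}}{7} = \frac{\left(-234\right)^{2}}{7} = \frac{1}{7} \cdot 54756 = \frac{54756}{7} \approx 7822.3$)
$A x = \left(-6\right) \frac{54756}{7} = - \frac{328536}{7}$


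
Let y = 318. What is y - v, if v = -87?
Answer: 405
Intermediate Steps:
y - v = 318 - 1*(-87) = 318 + 87 = 405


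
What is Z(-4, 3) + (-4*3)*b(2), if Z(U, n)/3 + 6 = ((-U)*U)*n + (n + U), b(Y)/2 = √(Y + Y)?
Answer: -213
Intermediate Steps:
b(Y) = 2*√2*√Y (b(Y) = 2*√(Y + Y) = 2*√(2*Y) = 2*(√2*√Y) = 2*√2*√Y)
Z(U, n) = -18 + 3*U + 3*n - 3*n*U² (Z(U, n) = -18 + 3*(((-U)*U)*n + (n + U)) = -18 + 3*((-U²)*n + (U + n)) = -18 + 3*(-n*U² + (U + n)) = -18 + 3*(U + n - n*U²) = -18 + (3*U + 3*n - 3*n*U²) = -18 + 3*U + 3*n - 3*n*U²)
Z(-4, 3) + (-4*3)*b(2) = (-18 + 3*(-4) + 3*3 - 3*3*(-4)²) + (-4*3)*(2*√2*√2) = (-18 - 12 + 9 - 3*3*16) - 12*4 = (-18 - 12 + 9 - 144) - 48 = -165 - 48 = -213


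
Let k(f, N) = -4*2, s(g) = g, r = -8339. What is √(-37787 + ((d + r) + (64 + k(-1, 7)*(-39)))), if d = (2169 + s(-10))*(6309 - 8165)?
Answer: I*√4052854 ≈ 2013.2*I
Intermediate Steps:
k(f, N) = -8
d = -4007104 (d = (2169 - 10)*(6309 - 8165) = 2159*(-1856) = -4007104)
√(-37787 + ((d + r) + (64 + k(-1, 7)*(-39)))) = √(-37787 + ((-4007104 - 8339) + (64 - 8*(-39)))) = √(-37787 + (-4015443 + (64 + 312))) = √(-37787 + (-4015443 + 376)) = √(-37787 - 4015067) = √(-4052854) = I*√4052854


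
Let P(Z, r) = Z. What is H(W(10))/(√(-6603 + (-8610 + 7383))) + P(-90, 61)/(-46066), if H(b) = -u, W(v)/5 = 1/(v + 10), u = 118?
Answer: 45/23033 + 59*I*√870/1305 ≈ 0.0019537 + 1.3335*I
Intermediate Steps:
W(v) = 5/(10 + v) (W(v) = 5/(v + 10) = 5/(10 + v))
H(b) = -118 (H(b) = -1*118 = -118)
H(W(10))/(√(-6603 + (-8610 + 7383))) + P(-90, 61)/(-46066) = -118/√(-6603 + (-8610 + 7383)) - 90/(-46066) = -118/√(-6603 - 1227) - 90*(-1/46066) = -118*(-I*√870/2610) + 45/23033 = -(-59)*I*√870/1305 + 45/23033 = 59*I*√870/1305 + 45/23033 = 45/23033 + 59*I*√870/1305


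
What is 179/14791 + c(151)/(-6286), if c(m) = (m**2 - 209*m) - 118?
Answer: 9457865/6641159 ≈ 1.4241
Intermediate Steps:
c(m) = -118 + m**2 - 209*m
179/14791 + c(151)/(-6286) = 179/14791 + (-118 + 151**2 - 209*151)/(-6286) = 179*(1/14791) + (-118 + 22801 - 31559)*(-1/6286) = 179/14791 - 8876*(-1/6286) = 179/14791 + 634/449 = 9457865/6641159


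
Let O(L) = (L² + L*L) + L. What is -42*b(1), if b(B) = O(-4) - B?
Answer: -1134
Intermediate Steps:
O(L) = L + 2*L² (O(L) = (L² + L²) + L = 2*L² + L = L + 2*L²)
b(B) = 28 - B (b(B) = -4*(1 + 2*(-4)) - B = -4*(1 - 8) - B = -4*(-7) - B = 28 - B)
-42*b(1) = -42*(28 - 1*1) = -42*(28 - 1) = -42*27 = -1134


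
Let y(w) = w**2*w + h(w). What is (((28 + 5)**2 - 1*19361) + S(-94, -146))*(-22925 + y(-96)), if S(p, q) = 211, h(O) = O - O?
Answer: 16393265321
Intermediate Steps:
h(O) = 0
y(w) = w**3 (y(w) = w**2*w + 0 = w**3 + 0 = w**3)
(((28 + 5)**2 - 1*19361) + S(-94, -146))*(-22925 + y(-96)) = (((28 + 5)**2 - 1*19361) + 211)*(-22925 + (-96)**3) = ((33**2 - 19361) + 211)*(-22925 - 884736) = ((1089 - 19361) + 211)*(-907661) = (-18272 + 211)*(-907661) = -18061*(-907661) = 16393265321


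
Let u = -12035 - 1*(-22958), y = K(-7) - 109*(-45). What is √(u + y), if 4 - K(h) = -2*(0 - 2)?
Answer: 2*√3957 ≈ 125.81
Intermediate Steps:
K(h) = 0 (K(h) = 4 - (-2)*(0 - 2) = 4 - (-2)*(-2) = 4 - 1*4 = 4 - 4 = 0)
y = 4905 (y = 0 - 109*(-45) = 0 + 4905 = 4905)
u = 10923 (u = -12035 + 22958 = 10923)
√(u + y) = √(10923 + 4905) = √15828 = 2*√3957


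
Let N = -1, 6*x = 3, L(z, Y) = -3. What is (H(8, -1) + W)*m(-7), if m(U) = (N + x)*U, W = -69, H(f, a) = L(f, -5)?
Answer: -252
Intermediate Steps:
H(f, a) = -3
x = ½ (x = (⅙)*3 = ½ ≈ 0.50000)
m(U) = -U/2 (m(U) = (-1 + ½)*U = -U/2)
(H(8, -1) + W)*m(-7) = (-3 - 69)*(-½*(-7)) = -72*7/2 = -252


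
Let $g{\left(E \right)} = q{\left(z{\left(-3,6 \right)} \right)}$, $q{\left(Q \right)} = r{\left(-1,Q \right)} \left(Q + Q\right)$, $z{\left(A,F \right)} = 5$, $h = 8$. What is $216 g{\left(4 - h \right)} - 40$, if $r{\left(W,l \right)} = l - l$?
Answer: $-40$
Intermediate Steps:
$r{\left(W,l \right)} = 0$
$q{\left(Q \right)} = 0$ ($q{\left(Q \right)} = 0 \left(Q + Q\right) = 0 \cdot 2 Q = 0$)
$g{\left(E \right)} = 0$
$216 g{\left(4 - h \right)} - 40 = 216 \cdot 0 - 40 = 0 - 40 = -40$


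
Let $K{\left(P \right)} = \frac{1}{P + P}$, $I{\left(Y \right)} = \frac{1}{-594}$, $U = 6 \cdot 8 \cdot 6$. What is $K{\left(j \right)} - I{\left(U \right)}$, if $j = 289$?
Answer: $\frac{293}{85833} \approx 0.0034136$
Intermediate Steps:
$U = 288$ ($U = 48 \cdot 6 = 288$)
$I{\left(Y \right)} = - \frac{1}{594}$
$K{\left(P \right)} = \frac{1}{2 P}$
$K{\left(j \right)} - I{\left(U \right)} = \frac{1}{2 \cdot 289} - - \frac{1}{594} = \frac{1}{2} \cdot \frac{1}{289} + \frac{1}{594} = \frac{1}{578} + \frac{1}{594} = \frac{293}{85833}$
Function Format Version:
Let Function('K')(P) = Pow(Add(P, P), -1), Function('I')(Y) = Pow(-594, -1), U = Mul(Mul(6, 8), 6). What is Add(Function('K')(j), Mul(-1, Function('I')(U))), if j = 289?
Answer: Rational(293, 85833) ≈ 0.0034136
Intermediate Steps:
U = 288 (U = Mul(48, 6) = 288)
Function('I')(Y) = Rational(-1, 594)
Function('K')(P) = Mul(Rational(1, 2), Pow(P, -1)) (Function('K')(P) = Pow(Mul(2, P), -1) = Mul(Rational(1, 2), Pow(P, -1)))
Add(Function('K')(j), Mul(-1, Function('I')(U))) = Add(Mul(Rational(1, 2), Pow(289, -1)), Mul(-1, Rational(-1, 594))) = Add(Mul(Rational(1, 2), Rational(1, 289)), Rational(1, 594)) = Add(Rational(1, 578), Rational(1, 594)) = Rational(293, 85833)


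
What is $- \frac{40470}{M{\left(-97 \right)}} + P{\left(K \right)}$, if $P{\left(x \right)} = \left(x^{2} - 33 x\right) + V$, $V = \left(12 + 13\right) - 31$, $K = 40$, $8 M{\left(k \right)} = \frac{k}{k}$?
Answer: $-323486$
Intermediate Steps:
$M{\left(k \right)} = \frac{1}{8}$ ($M{\left(k \right)} = \frac{k \frac{1}{k}}{8} = \frac{1}{8} \cdot 1 = \frac{1}{8}$)
$V = -6$ ($V = 25 - 31 = -6$)
$P{\left(x \right)} = -6 + x^{2} - 33 x$ ($P{\left(x \right)} = \left(x^{2} - 33 x\right) - 6 = -6 + x^{2} - 33 x$)
$- \frac{40470}{M{\left(-97 \right)}} + P{\left(K \right)} = - 40470 \frac{1}{\frac{1}{8}} - \left(1326 - 1600\right) = \left(-40470\right) 8 - -274 = -323760 + 274 = -323486$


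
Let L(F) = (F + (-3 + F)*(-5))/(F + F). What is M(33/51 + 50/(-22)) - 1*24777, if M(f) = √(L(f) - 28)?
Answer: -24777 + I*√799710/152 ≈ -24777.0 + 5.8833*I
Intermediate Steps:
L(F) = (15 - 4*F)/(2*F) (L(F) = (F + (15 - 5*F))/((2*F)) = (15 - 4*F)*(1/(2*F)) = (15 - 4*F)/(2*F))
M(f) = √(-30 + 15/(2*f)) (M(f) = √((-2 + 15/(2*f)) - 28) = √(-30 + 15/(2*f)))
M(33/51 + 50/(-22)) - 1*24777 = √(-120 + 30/(33/51 + 50/(-22)))/2 - 1*24777 = √(-120 + 30/(33*(1/51) + 50*(-1/22)))/2 - 24777 = √(-120 + 30/(11/17 - 25/11))/2 - 24777 = √(-120 + 30/(-304/187))/2 - 24777 = √(-120 + 30*(-187/304))/2 - 24777 = √(-120 - 2805/152)/2 - 24777 = √(-21045/152)/2 - 24777 = (I*√799710/76)/2 - 24777 = I*√799710/152 - 24777 = -24777 + I*√799710/152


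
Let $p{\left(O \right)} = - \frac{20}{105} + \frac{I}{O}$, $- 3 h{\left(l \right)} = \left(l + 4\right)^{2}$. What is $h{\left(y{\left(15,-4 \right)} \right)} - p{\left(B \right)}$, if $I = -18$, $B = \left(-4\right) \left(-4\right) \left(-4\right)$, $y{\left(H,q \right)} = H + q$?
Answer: $- \frac{50461}{672} \approx -75.091$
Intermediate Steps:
$B = -64$ ($B = 16 \left(-4\right) = -64$)
$h{\left(l \right)} = - \frac{\left(4 + l\right)^{2}}{3}$ ($h{\left(l \right)} = - \frac{\left(l + 4\right)^{2}}{3} = - \frac{\left(4 + l\right)^{2}}{3}$)
$p{\left(O \right)} = - \frac{4}{21} - \frac{18}{O}$ ($p{\left(O \right)} = - \frac{20}{105} - \frac{18}{O} = \left(-20\right) \frac{1}{105} - \frac{18}{O} = - \frac{4}{21} - \frac{18}{O}$)
$h{\left(y{\left(15,-4 \right)} \right)} - p{\left(B \right)} = - \frac{\left(4 + \left(15 - 4\right)\right)^{2}}{3} - \left(- \frac{4}{21} - \frac{18}{-64}\right) = - \frac{\left(4 + 11\right)^{2}}{3} - \left(- \frac{4}{21} - - \frac{9}{32}\right) = - \frac{15^{2}}{3} - \left(- \frac{4}{21} + \frac{9}{32}\right) = \left(- \frac{1}{3}\right) 225 - \frac{61}{672} = -75 - \frac{61}{672} = - \frac{50461}{672}$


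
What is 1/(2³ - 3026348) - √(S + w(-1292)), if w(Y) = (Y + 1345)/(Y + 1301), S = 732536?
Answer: -1/3026340 - √6592877/3 ≈ -855.89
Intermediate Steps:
w(Y) = (1345 + Y)/(1301 + Y)
1/(2³ - 3026348) - √(S + w(-1292)) = 1/(2³ - 3026348) - √(732536 + (1345 - 1292)/(1301 - 1292)) = 1/(8 - 3026348) - √(732536 + 53/9) = 1/(-3026340) - √(732536 + (⅑)*53) = -1/3026340 - √(732536 + 53/9) = -1/3026340 - √(6592877/9) = -1/3026340 - √6592877/3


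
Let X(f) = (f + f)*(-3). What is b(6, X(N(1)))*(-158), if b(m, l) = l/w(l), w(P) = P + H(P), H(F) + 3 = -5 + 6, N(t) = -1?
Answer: -237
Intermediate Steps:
X(f) = -6*f (X(f) = (2*f)*(-3) = -6*f)
H(F) = -2 (H(F) = -3 + (-5 + 6) = -3 + 1 = -2)
w(P) = -2 + P (w(P) = P - 2 = -2 + P)
b(m, l) = l/(-2 + l)
b(6, X(N(1)))*(-158) = ((-6*(-1))/(-2 - 6*(-1)))*(-158) = (6/(-2 + 6))*(-158) = (6/4)*(-158) = (6*(1/4))*(-158) = (3/2)*(-158) = -237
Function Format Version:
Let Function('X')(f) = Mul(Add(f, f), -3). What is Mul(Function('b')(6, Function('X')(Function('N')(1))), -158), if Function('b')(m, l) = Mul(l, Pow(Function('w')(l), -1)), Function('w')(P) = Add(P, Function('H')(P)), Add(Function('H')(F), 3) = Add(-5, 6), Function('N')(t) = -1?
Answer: -237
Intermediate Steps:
Function('X')(f) = Mul(-6, f) (Function('X')(f) = Mul(Mul(2, f), -3) = Mul(-6, f))
Function('H')(F) = -2 (Function('H')(F) = Add(-3, Add(-5, 6)) = Add(-3, 1) = -2)
Function('w')(P) = Add(-2, P) (Function('w')(P) = Add(P, -2) = Add(-2, P))
Function('b')(m, l) = Mul(l, Pow(Add(-2, l), -1))
Mul(Function('b')(6, Function('X')(Function('N')(1))), -158) = Mul(Mul(Mul(-6, -1), Pow(Add(-2, Mul(-6, -1)), -1)), -158) = Mul(Mul(6, Pow(Add(-2, 6), -1)), -158) = Mul(Mul(6, Pow(4, -1)), -158) = Mul(Mul(6, Rational(1, 4)), -158) = Mul(Rational(3, 2), -158) = -237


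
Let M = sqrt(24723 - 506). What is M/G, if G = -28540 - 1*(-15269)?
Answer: -sqrt(24217)/13271 ≈ -0.011726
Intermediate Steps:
G = -13271 (G = -28540 + 15269 = -13271)
M = sqrt(24217) ≈ 155.62
M/G = sqrt(24217)/(-13271) = sqrt(24217)*(-1/13271) = -sqrt(24217)/13271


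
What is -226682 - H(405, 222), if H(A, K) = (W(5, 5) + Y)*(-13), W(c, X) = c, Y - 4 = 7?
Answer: -226474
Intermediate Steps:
Y = 11 (Y = 4 + 7 = 11)
H(A, K) = -208 (H(A, K) = (5 + 11)*(-13) = 16*(-13) = -208)
-226682 - H(405, 222) = -226682 - 1*(-208) = -226682 + 208 = -226474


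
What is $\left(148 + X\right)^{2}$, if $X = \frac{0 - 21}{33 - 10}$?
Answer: $\frac{11444689}{529} \approx 21635.0$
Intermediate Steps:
$X = - \frac{21}{23} \approx -0.91304$
$\left(148 + X\right)^{2} = \left(148 - \frac{21}{23}\right)^{2} = \left(\frac{3383}{23}\right)^{2} = \frac{11444689}{529}$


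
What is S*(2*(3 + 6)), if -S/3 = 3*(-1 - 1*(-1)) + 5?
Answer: -270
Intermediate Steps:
S = -15 (S = -3*(3*(-1 - 1*(-1)) + 5) = -3*(3*(-1 + 1) + 5) = -3*(3*0 + 5) = -3*(0 + 5) = -3*5 = -15)
S*(2*(3 + 6)) = -30*(3 + 6) = -30*9 = -15*18 = -270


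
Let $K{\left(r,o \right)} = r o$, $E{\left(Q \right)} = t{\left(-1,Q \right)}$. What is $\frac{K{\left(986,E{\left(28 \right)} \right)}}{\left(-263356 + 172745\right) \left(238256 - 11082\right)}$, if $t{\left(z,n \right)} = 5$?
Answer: $- \frac{2465}{10292231657} \approx -2.395 \cdot 10^{-7}$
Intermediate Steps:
$E{\left(Q \right)} = 5$
$K{\left(r,o \right)} = o r$
$\frac{K{\left(986,E{\left(28 \right)} \right)}}{\left(-263356 + 172745\right) \left(238256 - 11082\right)} = \frac{5 \cdot 986}{\left(-263356 + 172745\right) \left(238256 - 11082\right)} = \frac{4930}{\left(-90611\right) 227174} = \frac{4930}{-20584463314} = 4930 \left(- \frac{1}{20584463314}\right) = - \frac{2465}{10292231657}$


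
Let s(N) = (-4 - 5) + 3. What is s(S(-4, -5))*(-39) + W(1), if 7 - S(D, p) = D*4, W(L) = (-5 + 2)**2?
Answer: 243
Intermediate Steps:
W(L) = 9 (W(L) = (-3)**2 = 9)
S(D, p) = 7 - 4*D (S(D, p) = 7 - D*4 = 7 - 4*D)
s(N) = -6 (s(N) = -9 + 3 = -6)
s(S(-4, -5))*(-39) + W(1) = -6*(-39) + 9 = 234 + 9 = 243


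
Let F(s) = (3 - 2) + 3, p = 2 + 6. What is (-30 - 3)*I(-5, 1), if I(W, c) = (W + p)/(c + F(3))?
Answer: -99/5 ≈ -19.800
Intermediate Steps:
p = 8
F(s) = 4 (F(s) = 1 + 3 = 4)
I(W, c) = (8 + W)/(4 + c) (I(W, c) = (W + 8)/(c + 4) = (8 + W)/(4 + c))
(-30 - 3)*I(-5, 1) = (-30 - 3)*((8 - 5)/(4 + 1)) = -33*3/5 = -33*⅗ = -99/5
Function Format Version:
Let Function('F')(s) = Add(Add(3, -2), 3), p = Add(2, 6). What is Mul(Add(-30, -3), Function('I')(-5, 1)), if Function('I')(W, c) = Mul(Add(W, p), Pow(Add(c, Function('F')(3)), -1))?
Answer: Rational(-99, 5) ≈ -19.800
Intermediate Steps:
p = 8
Function('F')(s) = 4 (Function('F')(s) = Add(1, 3) = 4)
Function('I')(W, c) = Mul(Pow(Add(4, c), -1), Add(8, W)) (Function('I')(W, c) = Mul(Add(W, 8), Pow(Add(c, 4), -1)) = Mul(Add(8, W), Pow(Add(4, c), -1)) = Mul(Pow(Add(4, c), -1), Add(8, W)))
Mul(Add(-30, -3), Function('I')(-5, 1)) = Mul(Add(-30, -3), Mul(Pow(Add(4, 1), -1), Add(8, -5))) = Mul(-33, Mul(Pow(5, -1), 3)) = Mul(-33, Mul(Rational(1, 5), 3)) = Mul(-33, Rational(3, 5)) = Rational(-99, 5)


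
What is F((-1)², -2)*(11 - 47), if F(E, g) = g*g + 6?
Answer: -360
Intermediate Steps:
F(E, g) = 6 + g² (F(E, g) = g² + 6 = 6 + g²)
F((-1)², -2)*(11 - 47) = (6 + (-2)²)*(11 - 47) = (6 + 4)*(-36) = 10*(-36) = -360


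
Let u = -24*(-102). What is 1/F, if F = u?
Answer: 1/2448 ≈ 0.00040850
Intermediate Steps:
u = 2448
F = 2448
1/F = 1/2448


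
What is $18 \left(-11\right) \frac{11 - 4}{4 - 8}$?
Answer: $\frac{693}{2} \approx 346.5$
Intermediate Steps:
$18 \left(-11\right) \frac{11 - 4}{4 - 8} = - 198 \frac{7}{-4} = - 198 \cdot 7 \left(- \frac{1}{4}\right) = \left(-198\right) \left(- \frac{7}{4}\right) = \frac{693}{2}$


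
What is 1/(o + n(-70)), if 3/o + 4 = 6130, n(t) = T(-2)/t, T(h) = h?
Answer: 71470/2077 ≈ 34.410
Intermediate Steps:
n(t) = -2/t
o = 1/2042 (o = 3/(-4 + 6130) = 3/6126 = 3*(1/6126) = 1/2042 ≈ 0.00048972)
1/(o + n(-70)) = 1/(1/2042 - 2/(-70)) = 1/(1/2042 - 2*(-1/70)) = 1/(1/2042 + 1/35) = 1/(2077/71470) = 71470/2077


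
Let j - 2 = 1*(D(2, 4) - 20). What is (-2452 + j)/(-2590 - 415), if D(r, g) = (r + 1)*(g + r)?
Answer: 2452/3005 ≈ 0.81597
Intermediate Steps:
D(r, g) = (1 + r)*(g + r)
j = 0 (j = 2 + 1*((4 + 2 + 2² + 4*2) - 20) = 2 + 1*((4 + 2 + 4 + 8) - 20) = 2 + 1*(18 - 20) = 2 + 1*(-2) = 2 - 2 = 0)
(-2452 + j)/(-2590 - 415) = (-2452 + 0)/(-2590 - 415) = -2452/(-3005) = -2452*(-1/3005) = 2452/3005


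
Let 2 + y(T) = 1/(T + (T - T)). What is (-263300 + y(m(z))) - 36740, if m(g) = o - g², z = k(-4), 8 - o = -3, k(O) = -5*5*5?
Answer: -4684855789/15614 ≈ -3.0004e+5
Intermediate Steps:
k(O) = -125 (k(O) = -25*5 = -125)
o = 11 (o = 8 - 1*(-3) = 8 + 3 = 11)
z = -125
m(g) = 11 - g²
y(T) = -2 + 1/T (y(T) = -2 + 1/(T + (T - T)) = -2 + 1/(T + 0) = -2 + 1/T)
(-263300 + y(m(z))) - 36740 = (-263300 + (-2 + 1/(11 - 1*(-125)²))) - 36740 = (-263300 + (-2 + 1/(11 - 1*15625))) - 36740 = (-263300 + (-2 + 1/(11 - 15625))) - 36740 = (-263300 + (-2 + 1/(-15614))) - 36740 = (-263300 + (-2 - 1/15614)) - 36740 = (-263300 - 31229/15614) - 36740 = -4111197429/15614 - 36740 = -4684855789/15614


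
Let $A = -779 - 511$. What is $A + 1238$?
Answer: $-52$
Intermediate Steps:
$A = -1290$
$A + 1238 = -1290 + 1238 = -52$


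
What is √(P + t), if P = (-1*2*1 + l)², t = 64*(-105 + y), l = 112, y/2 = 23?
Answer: 2*√2081 ≈ 91.236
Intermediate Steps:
y = 46 (y = 2*23 = 46)
t = -3776 (t = 64*(-105 + 46) = 64*(-59) = -3776)
P = 12100 (P = (-1*2*1 + 112)² = (-2*1 + 112)² = (-2 + 112)² = 110² = 12100)
√(P + t) = √(12100 - 3776) = √8324 = 2*√2081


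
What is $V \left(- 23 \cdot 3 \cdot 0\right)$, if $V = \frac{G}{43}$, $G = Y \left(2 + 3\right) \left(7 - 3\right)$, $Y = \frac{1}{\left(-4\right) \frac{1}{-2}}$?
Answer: $0$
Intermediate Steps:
$Y = \frac{1}{2}$ ($Y = \frac{1}{\left(-4\right) \left(- \frac{1}{2}\right)} = \frac{1}{2} \approx 0.5$)
$G = 10$ ($G = \frac{\left(2 + 3\right) \left(7 - 3\right)}{2} = \frac{5 \cdot 4}{2} = \frac{1}{2} \cdot 20 = 10$)
$V = \frac{10}{43} \approx 0.23256$
$V \left(- 23 \cdot 3 \cdot 0\right) = \frac{10 \left(- 23 \cdot 3 \cdot 0\right)}{43} = \frac{10 \left(\left(-23\right) 0\right)}{43} = \frac{10}{43} \cdot 0 = 0$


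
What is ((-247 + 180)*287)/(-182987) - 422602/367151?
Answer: -10038675085/9597694291 ≈ -1.0459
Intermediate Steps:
((-247 + 180)*287)/(-182987) - 422602/367151 = -67*287*(-1/182987) - 422602*1/367151 = -19229*(-1/182987) - 422602/367151 = 2747/26141 - 422602/367151 = -10038675085/9597694291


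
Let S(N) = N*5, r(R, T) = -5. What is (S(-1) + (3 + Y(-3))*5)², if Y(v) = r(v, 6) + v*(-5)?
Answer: 3600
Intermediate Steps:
S(N) = 5*N
Y(v) = -5 - 5*v (Y(v) = -5 + v*(-5) = -5 - 5*v)
(S(-1) + (3 + Y(-3))*5)² = (5*(-1) + (3 + (-5 - 5*(-3)))*5)² = (-5 + (3 + (-5 + 15))*5)² = (-5 + (3 + 10)*5)² = (-5 + 13*5)² = (-5 + 65)² = 60² = 3600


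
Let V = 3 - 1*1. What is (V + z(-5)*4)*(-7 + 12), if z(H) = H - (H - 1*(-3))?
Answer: -50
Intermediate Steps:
V = 2 (V = 3 - 1 = 2)
z(H) = -3 (z(H) = H - (H + 3) = H - (3 + H) = H + (-3 - H) = -3)
(V + z(-5)*4)*(-7 + 12) = (2 - 3*4)*(-7 + 12) = (2 - 12)*5 = -10*5 = -50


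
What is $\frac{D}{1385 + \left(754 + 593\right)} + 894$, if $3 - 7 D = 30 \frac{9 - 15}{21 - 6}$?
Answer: $\frac{17096871}{19124} \approx 894.0$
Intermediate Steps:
$D = \frac{15}{7}$ ($D = \frac{3}{7} - \frac{30 \frac{9 - 15}{21 - 6}}{7} = \frac{3}{7} - \frac{30 \left(- \frac{6}{15}\right)}{7} = \frac{3}{7} - \frac{30 \left(\left(-6\right) \frac{1}{15}\right)}{7} = \frac{3}{7} - \frac{30 \left(- \frac{2}{5}\right)}{7} = \frac{3}{7} - - \frac{12}{7} = \frac{3}{7} + \frac{12}{7} = \frac{15}{7} \approx 2.1429$)
$\frac{D}{1385 + \left(754 + 593\right)} + 894 = \frac{1}{1385 + \left(754 + 593\right)} \frac{15}{7} + 894 = \frac{1}{1385 + 1347} \cdot \frac{15}{7} + 894 = \frac{1}{2732} \cdot \frac{15}{7} + 894 = \frac{15}{19124} + 894 = \frac{17096871}{19124}$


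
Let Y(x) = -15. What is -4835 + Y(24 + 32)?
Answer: -4850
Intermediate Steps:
-4835 + Y(24 + 32) = -4835 - 15 = -4850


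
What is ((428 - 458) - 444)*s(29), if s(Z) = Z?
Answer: -13746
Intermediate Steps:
((428 - 458) - 444)*s(29) = ((428 - 458) - 444)*29 = (-30 - 444)*29 = -474*29 = -13746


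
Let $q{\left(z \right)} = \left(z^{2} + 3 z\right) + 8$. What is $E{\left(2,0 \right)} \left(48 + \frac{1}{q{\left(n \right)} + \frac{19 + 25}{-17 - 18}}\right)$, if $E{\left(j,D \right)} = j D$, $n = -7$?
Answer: $0$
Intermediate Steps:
$E{\left(j,D \right)} = D j$
$q{\left(z \right)} = 8 + z^{2} + 3 z$
$E{\left(2,0 \right)} \left(48 + \frac{1}{q{\left(n \right)} + \frac{19 + 25}{-17 - 18}}\right) = 0 \cdot 2 \left(48 + \frac{1}{\left(8 + \left(-7\right)^{2} + 3 \left(-7\right)\right) + \frac{19 + 25}{-17 - 18}}\right) = 0 \left(48 + \frac{1}{\left(8 + 49 - 21\right) + \frac{44}{-35}}\right) = 0 \left(48 + \frac{1}{36 + 44 \left(- \frac{1}{35}\right)}\right) = 0 \left(48 + \frac{1}{36 - \frac{44}{35}}\right) = 0 \left(48 + \frac{1}{\frac{1216}{35}}\right) = 0 \left(48 + \frac{35}{1216}\right) = 0 \cdot \frac{58403}{1216} = 0$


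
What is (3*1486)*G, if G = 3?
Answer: 13374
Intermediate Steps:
(3*1486)*G = (3*1486)*3 = 4458*3 = 13374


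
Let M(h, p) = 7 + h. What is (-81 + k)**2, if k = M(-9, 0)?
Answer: 6889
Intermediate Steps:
k = -2 (k = 7 - 9 = -2)
(-81 + k)**2 = (-81 - 2)**2 = (-83)**2 = 6889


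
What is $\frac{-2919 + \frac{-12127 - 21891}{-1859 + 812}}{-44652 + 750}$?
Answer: $\frac{3022175}{45965394} \approx 0.065749$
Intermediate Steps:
$\frac{-2919 + \frac{-12127 - 21891}{-1859 + 812}}{-44652 + 750} = \frac{-2919 - \frac{34018}{-1047}}{-43902} = \left(-2919 - - \frac{34018}{1047}\right) \left(- \frac{1}{43902}\right) = \left(-2919 + \frac{34018}{1047}\right) \left(- \frac{1}{43902}\right) = \left(- \frac{3022175}{1047}\right) \left(- \frac{1}{43902}\right) = \frac{3022175}{45965394}$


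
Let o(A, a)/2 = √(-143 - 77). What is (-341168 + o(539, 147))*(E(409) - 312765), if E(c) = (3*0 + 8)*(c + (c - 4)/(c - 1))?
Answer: 1794968775328/17 - 21044984*I*√55/17 ≈ 1.0559e+11 - 9.1808e+6*I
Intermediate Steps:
o(A, a) = 4*I*√55 (o(A, a) = 2*√(-143 - 77) = 2*√(-220) = 2*(2*I*√55) = 4*I*√55)
E(c) = 8*c + 8*(-4 + c)/(-1 + c) (E(c) = (0 + 8)*(c + (-4 + c)/(-1 + c)) = 8*(c + (-4 + c)/(-1 + c)) = 8*c + 8*(-4 + c)/(-1 + c))
(-341168 + o(539, 147))*(E(409) - 312765) = (-341168 + 4*I*√55)*(8*(-4 + 409²)/(-1 + 409) - 312765) = (-341168 + 4*I*√55)*(8*(-4 + 167281)/408 - 312765) = (-341168 + 4*I*√55)*(8*(1/408)*167277 - 312765) = (-341168 + 4*I*√55)*(55759/17 - 312765) = (-341168 + 4*I*√55)*(-5261246/17) = 1794968775328/17 - 21044984*I*√55/17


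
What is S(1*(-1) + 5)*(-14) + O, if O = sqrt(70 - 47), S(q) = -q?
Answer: 56 + sqrt(23) ≈ 60.796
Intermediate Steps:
O = sqrt(23) ≈ 4.7958
S(1*(-1) + 5)*(-14) + O = -(1*(-1) + 5)*(-14) + sqrt(23) = -(-1 + 5)*(-14) + sqrt(23) = -1*4*(-14) + sqrt(23) = -4*(-14) + sqrt(23) = 56 + sqrt(23)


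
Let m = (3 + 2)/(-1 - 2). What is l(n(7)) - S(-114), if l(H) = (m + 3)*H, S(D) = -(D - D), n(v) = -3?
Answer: -4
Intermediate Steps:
m = -5/3 (m = 5/(-3) = 5*(-⅓) = -5/3 ≈ -1.6667)
S(D) = 0 (S(D) = -1*0 = 0)
l(H) = 4*H/3 (l(H) = (-5/3 + 3)*H = 4*H/3)
l(n(7)) - S(-114) = (4/3)*(-3) - 1*0 = -4 + 0 = -4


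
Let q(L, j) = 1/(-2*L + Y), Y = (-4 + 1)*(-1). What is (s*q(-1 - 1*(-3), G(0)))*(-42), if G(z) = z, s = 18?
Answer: 756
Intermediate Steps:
Y = 3 (Y = -3*(-1) = 3)
q(L, j) = 1/(3 - 2*L) (q(L, j) = 1/(-2*L + 3) = 1/(3 - 2*L))
(s*q(-1 - 1*(-3), G(0)))*(-42) = (18*(-1/(-3 + 2*(-1 - 1*(-3)))))*(-42) = (18*(-1/(-3 + 2*(-1 + 3))))*(-42) = (18*(-1/(-3 + 2*2)))*(-42) = (18*(-1/(-3 + 4)))*(-42) = (18*(-1/1))*(-42) = (18*(-1*1))*(-42) = (18*(-1))*(-42) = -18*(-42) = 756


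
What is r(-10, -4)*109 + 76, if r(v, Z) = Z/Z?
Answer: 185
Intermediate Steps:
r(v, Z) = 1
r(-10, -4)*109 + 76 = 1*109 + 76 = 109 + 76 = 185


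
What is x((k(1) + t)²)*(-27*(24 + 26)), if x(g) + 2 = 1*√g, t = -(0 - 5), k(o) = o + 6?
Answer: -13500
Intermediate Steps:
k(o) = 6 + o
t = 5 (t = -1*(-5) = 5)
x(g) = -2 + √g (x(g) = -2 + 1*√g = -2 + √g)
x((k(1) + t)²)*(-27*(24 + 26)) = (-2 + √(((6 + 1) + 5)²))*(-27*(24 + 26)) = (-2 + √((7 + 5)²))*(-27*50) = (-2 + √(12²))*(-1350) = (-2 + √144)*(-1350) = (-2 + 12)*(-1350) = 10*(-1350) = -13500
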